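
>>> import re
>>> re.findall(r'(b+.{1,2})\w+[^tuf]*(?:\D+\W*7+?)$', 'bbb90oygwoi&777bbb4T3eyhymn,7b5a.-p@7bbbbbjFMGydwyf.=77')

['bbb90']

The pattern matches one or more of a literal 'b', then 1 to 2 of any character (captured); then one or more of a word character, then zero or more of any character except [tuf]; then one or more of a non-digit, then zero or more of a non-word character, then one or more of the literal '7' (lazy) (non-capturing group); then anchored at the end.
Scanning left to right: at [0:55] match 'bbb90oygwoi&777bbb4T3eyhymn,7b5a.-p@7bbbbbjFMGydwyf.=77', group 1 = 'bbb90'.
`findall` collects group 1 from the one match (1 total).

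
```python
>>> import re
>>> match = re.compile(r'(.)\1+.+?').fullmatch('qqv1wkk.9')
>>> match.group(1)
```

'q'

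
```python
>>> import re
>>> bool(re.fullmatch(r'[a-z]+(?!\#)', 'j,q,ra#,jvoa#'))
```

False

`re.fullmatch` requires the pattern to consume the entire string.
Here there's no way to consume every character, so the call returns None, and `bool(None)` is False.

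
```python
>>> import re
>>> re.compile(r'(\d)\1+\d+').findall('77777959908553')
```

['7']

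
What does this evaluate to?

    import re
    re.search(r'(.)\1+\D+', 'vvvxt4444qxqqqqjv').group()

'vvvxt'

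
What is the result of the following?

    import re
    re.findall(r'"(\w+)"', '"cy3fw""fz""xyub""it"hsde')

['cy3fw', 'fz', 'xyub', 'it']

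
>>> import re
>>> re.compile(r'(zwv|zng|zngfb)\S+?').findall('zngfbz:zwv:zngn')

Alternation tries branches left to right and keeps the first one that lets the overall match succeed at that position.
One capturing group, so `findall` returns just the captured substring from each match — 3 in all.

['zng', 'zwv', 'zng']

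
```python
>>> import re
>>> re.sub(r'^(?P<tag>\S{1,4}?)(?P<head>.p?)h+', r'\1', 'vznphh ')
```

'vz '

Lazy quantifiers expand one character at a time until the remainder of the pattern can match.
Each match is replaced using the text its own group 1 captured.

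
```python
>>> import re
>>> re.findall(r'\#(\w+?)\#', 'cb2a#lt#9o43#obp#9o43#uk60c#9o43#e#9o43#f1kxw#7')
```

Scanning left to right: at [4:8] match '#lt#', group 1 = 'lt'; at [12:17] match '#obp#', group 1 = 'obp'; at [21:28] match '#uk60c#', group 1 = 'uk60c'; at [32:35] match '#e#', group 1 = 'e'; at [39:46] match '#f1kxw#', group 1 = 'f1kxw'.
With a single group, `findall` returns only what that group captured — 5 items.

['lt', 'obp', 'uk60c', 'e', 'f1kxw']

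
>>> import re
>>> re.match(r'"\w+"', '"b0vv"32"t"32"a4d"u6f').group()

'"b0vv"'

`re.match` only tries the pattern at the start of the string.
The match spans [0:6] → '"b0vv"'.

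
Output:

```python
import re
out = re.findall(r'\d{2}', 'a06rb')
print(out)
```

['06']

The pattern matches exactly 2 of a digit.
Scanning left to right: at [1:3] → '06'.
With no groups in the pattern, `findall` gives back each whole match — 1 here.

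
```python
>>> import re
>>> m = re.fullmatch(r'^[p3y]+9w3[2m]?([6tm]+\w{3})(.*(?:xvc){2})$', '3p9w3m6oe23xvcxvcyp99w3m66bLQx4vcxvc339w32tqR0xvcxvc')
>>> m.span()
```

This matches anchored at the start of the string; then one or more of one of [p3y], then the literal '9w3', then optionally one of [2m]; then one or more of one of [6tm], then exactly 3 of a word character (captured); then zero or more of any character, then the literal 'xvc' repeated 2 times (captured); then anchored at the end.
`fullmatch` succeeds only if the pattern covers the string from start to end.
The match spans [0:52] → '3p9w3m6oe23xvcxvcyp99w3m66bLQx4vcxvc339w32tqR0xvcxvc'.
Captured: group 1 = '6oe2', group 2 = '3xvcxvcyp99w3m66bLQx4vcxvc339w32tqR0xvcxvc'.

(0, 52)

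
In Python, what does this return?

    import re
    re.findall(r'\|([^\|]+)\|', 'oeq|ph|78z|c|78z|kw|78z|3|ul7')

Scanning left to right: at [3:7] match '|ph|', group 1 = 'ph'; at [10:13] match '|c|', group 1 = 'c'; at [16:20] match '|kw|', group 1 = 'kw'; at [23:26] match '|3|', group 1 = '3'.
One capturing group, so `findall` returns just the captured substring from each match — 4 in all.

['ph', 'c', 'kw', '3']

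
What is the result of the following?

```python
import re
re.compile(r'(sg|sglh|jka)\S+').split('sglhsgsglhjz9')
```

The regex engine tests alternatives in the order written; an earlier branch that matches wins even if a later one would match more.
The group in the pattern means `split` returns the separators' captures alongside the pieces.

['', 'sg', '']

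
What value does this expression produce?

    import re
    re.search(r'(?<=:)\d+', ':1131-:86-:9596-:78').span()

Lookahead/lookbehind check context without consuming it, so the matched span excludes the asserted characters.
`re.search` tries every starting position until one works.
The match spans [1:5] → '1131'.

(1, 5)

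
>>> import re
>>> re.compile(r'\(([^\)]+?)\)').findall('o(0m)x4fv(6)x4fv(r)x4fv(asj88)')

Scanning left to right: at [1:5] match '(0m)', group 1 = '0m'; at [9:12] match '(6)', group 1 = '6'; at [16:19] match '(r)', group 1 = 'r'; at [23:30] match '(asj88)', group 1 = 'asj88'.
`findall` collects group 1 from each match (4 total).

['0m', '6', 'r', 'asj88']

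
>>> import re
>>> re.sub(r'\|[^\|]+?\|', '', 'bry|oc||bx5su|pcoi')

Every occurrence is swapped for ''.

'brypcoi'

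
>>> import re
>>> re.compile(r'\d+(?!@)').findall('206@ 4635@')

Because the assertion is negative and zero-width, positions next to the forbidden text are skipped.
With no groups in the pattern, `findall` gives back each whole match — 2 here.

['20', '463']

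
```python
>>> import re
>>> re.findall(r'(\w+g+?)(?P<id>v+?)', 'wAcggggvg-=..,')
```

Pattern: one or more of a word character, then one or more of the literal 'g' (lazy) (captured); then one or more of a literal 'v' (lazy) (captured as 'id').
Scanning left to right: at [0:8] match 'wAcggggv', groups = ('wAcgggg', 'v').
Multiple groups make `findall` return tuples — one 2-tuple for the one match.

[('wAcgggg', 'v')]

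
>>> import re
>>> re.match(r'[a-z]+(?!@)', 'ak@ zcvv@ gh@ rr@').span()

`re.match` won't scan ahead — the pattern has to work from the very first character.
The match spans [0:1] → 'a'.

(0, 1)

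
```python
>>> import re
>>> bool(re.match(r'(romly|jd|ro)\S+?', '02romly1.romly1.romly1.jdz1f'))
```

False

`match` is anchored at position 0; if the pattern doesn't fit there, it returns None.
Here position 0 doesn't satisfy it, so the call returns None, and `bool(None)` is False.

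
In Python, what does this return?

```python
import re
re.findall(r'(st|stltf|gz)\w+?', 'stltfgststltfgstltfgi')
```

The regex engine tests alternatives in the order written; an earlier branch that matches wins even if a later one would match more.
Matches: at [0:3] match 'stl', group 1 = 'st'; at [6:9] match 'sts', group 1 = 'st'; at [14:17] match 'stl', group 1 = 'st'.
Because there's exactly one group, `findall` drops the full match and keeps group 1 from each hit.

['st', 'st', 'st']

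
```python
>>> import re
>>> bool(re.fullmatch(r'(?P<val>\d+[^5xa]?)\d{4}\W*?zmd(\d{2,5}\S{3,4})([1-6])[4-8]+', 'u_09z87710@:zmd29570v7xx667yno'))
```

False

The pattern matches one or more of a digit, then optionally any character except [5xa] (captured as 'val'); then exactly 4 of a digit, then zero or more of a non-word character (lazy), then the literal 'zmd'; then 2 to 5 of a digit, then 3 to 4 of a non-whitespace character (captured); then a character in [1-6] (captured); then one or more of a character in [4-8].
`fullmatch` succeeds only if the pattern covers the string from start to end.
Here the pattern can't cover the whole string, so the call returns None, and `bool(None)` is False.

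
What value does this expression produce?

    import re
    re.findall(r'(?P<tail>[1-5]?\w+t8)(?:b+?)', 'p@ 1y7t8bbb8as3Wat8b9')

['1y7t8bbb8as3Wat8']

One capturing group, so `findall` returns just the captured substring from the one match — 1 in all.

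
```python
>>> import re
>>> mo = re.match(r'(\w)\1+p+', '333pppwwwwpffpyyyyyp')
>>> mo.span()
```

`\1` is not a pattern — it's the concrete string captured by group 1, re-applied verbatim.
With `match`, the pattern is implicitly anchored at the beginning.
The match spans [0:6] → '333ppp'.
Captured: group 1 = '3'.

(0, 6)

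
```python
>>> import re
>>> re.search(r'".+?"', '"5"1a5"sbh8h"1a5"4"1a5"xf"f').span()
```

The `?` after the quantifier makes it lazy — it takes as little as possible before letting the rest of the pattern try.
The match spans [0:3] → '"5"'.

(0, 3)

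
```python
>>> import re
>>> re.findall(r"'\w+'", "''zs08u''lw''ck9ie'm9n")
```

["'zs08u'", "'lw'", "'ck9ie'"]

Since nothing is captured, `findall` lists the 3 matched substrings directly.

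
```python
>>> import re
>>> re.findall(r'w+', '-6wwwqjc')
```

['www']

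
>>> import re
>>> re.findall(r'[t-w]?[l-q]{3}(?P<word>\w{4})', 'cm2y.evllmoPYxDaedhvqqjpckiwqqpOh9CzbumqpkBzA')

['oPYx', 'Oh9C', 'kBzA']

The pattern matches optionally a character in [t-w], then exactly 3 of a character in [l-q]; then exactly 4 of a word character (captured as 'word').
Walking the string: at [6:14] match 'vllmoPYx', group 1 = 'oPYx'; at [27:35] match 'wqqpOh9C', group 1 = 'Oh9C'; at [37:45] match 'umqpkBzA', group 1 = 'kBzA'.
Because there's exactly one group, `findall` drops the full match and keeps group 1 from each hit.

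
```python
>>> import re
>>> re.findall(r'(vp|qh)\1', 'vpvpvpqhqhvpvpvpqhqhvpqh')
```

['vp', 'qh', 'vp', 'qh']

After group 1 captures some text, `\1` only succeeds where that same text appears again.
Scanning left to right: at [0:4] match 'vpvp', group 1 = 'vp'; at [6:10] match 'qhqh', group 1 = 'qh'; at [10:14] match 'vpvp', group 1 = 'vp'; at [16:20] match 'qhqh', group 1 = 'qh'.
Because there's exactly one group, `findall` drops the full match and keeps group 1 from each hit.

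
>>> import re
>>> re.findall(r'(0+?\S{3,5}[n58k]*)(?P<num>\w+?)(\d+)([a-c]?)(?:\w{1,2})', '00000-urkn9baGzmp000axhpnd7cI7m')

A `+?`/`*?`/`{m,n}?` starts at its minimum and grows only as far as needed for what follows to match.
4 groups means each result is a tuple of 4 captured strings — 2 here.

[('00000-', 'urkn', '9', 'b'), ('000axh', 'pnd', '7', 'c')]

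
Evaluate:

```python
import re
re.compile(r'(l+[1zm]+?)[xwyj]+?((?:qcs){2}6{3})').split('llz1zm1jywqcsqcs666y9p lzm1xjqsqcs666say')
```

The pattern matches one or more of the literal 'l', then one or more of one of [1zm] (lazy) (captured); then one or more of one of [xwyj] (lazy); then the literal 'qcs' repeated 2 times, then exactly 3 of a literal '6' (captured).
Matches to split on: at [0:19] → 'llz1zm1jywqcsqcs666'.
With a capturing group present, the delimiter's captured portion is kept in the result list.

['', 'llz1zm1', 'qcsqcs666', 'y9p lzm1xjqsqcs666say']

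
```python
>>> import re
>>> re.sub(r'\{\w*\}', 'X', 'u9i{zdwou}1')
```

Matches: at [3:10] → '{zdwou}'.
`sub` substitutes 'X' at each match site.

'u9iX1'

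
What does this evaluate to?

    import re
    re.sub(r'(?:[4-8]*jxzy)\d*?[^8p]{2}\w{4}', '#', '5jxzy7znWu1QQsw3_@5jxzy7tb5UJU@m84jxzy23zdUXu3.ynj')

'#QQsw3_@#U@m#u3.ynj'

This matches zero or more of a character in [4-8], then the literal 'jx', then the literal 'zy' (non-capturing group); then zero or more of a digit (lazy), then exactly 2 of any character except [8p]; then exactly 4 of a word character.
Lazy quantifiers expand one character at a time until the remainder of the pattern can match.
Matches: at [0:11] → '5jxzy7znWu1'; at [18:29] → '5jxzy7tb5UJ'; at [32:44] → '84jxzy23zdUX'.
Every occurrence is swapped for '#'.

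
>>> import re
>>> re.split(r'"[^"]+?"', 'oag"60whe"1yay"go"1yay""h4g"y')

['oag', '1yay', '1yay"', 'y']

Matches to split on: at [3:10] → '"60whe"'; at [14:18] → '"go"'; at [23:28] → '"h4g"'.
The string is cut at each match, leaving 4 pieces.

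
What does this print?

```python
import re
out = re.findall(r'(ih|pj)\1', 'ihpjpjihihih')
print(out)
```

['pj', 'ih']

`\1` is not a pattern — it's the concrete string captured by group 1, re-applied verbatim.
`findall` collects group 1 from each match (2 total).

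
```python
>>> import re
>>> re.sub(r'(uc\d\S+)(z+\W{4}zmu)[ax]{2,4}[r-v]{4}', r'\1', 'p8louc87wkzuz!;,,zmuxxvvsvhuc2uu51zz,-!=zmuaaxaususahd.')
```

'p8louc87wkzuz!;,,zmuxxvvsvhuc2uu51zahd.'

This matches the literal 'uc', then a digit, then one or more of a non-whitespace character (captured); then one or more of the literal 'z', then exactly 4 of a non-word character, then the literal 'zmu' (captured); then 2 to 4 of one of [ax], then exactly 4 of a character in [r-v].
`\1` in the replacement pulls in group 1's text for each match.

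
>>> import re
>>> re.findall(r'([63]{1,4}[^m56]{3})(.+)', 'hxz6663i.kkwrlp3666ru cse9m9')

[('6663i.k', 'kwrlp3666ru cse9m9')]

The pattern matches 1 to 4 of one of [63], then exactly 3 of any character except [m56] (captured); then one or more of any character (captured).
Scanning left to right: at [3:28] match '6663i.kkwrlp3666ru cse9m9', groups = ('6663i.k', 'kwrlp3666ru cse9m9').
Multiple groups make `findall` return tuples — one 2-tuple for the one match.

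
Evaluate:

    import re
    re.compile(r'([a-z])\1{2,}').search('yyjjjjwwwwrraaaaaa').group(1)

'j'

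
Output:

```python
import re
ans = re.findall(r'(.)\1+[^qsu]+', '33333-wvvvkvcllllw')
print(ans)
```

`\1` is not a pattern — it's the concrete string captured by group 1, re-applied verbatim.
`findall` collects group 1 from the one match (1 total).

['3']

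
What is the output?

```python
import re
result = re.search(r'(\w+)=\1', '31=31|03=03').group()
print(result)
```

31=31

`\1` is not a pattern — it's the concrete string captured by group 1, re-applied verbatim.
The match spans [0:5] → '31=31'.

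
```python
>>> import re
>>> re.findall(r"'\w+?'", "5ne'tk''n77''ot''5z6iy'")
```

["'tk'", "'n77'", "'ot'", "'5z6iy'"]

With no groups in the pattern, `findall` gives back each whole match — 4 here.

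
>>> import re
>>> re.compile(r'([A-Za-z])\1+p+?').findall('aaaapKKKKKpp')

The backreference `\1` re-matches whatever the first group consumed, character for character.
Walking the string: at [0:5] match 'aaaap', group 1 = 'a'; at [5:11] match 'KKKKKp', group 1 = 'K'.
With a single group, `findall` returns only what that group captured — 2 items.

['a', 'K']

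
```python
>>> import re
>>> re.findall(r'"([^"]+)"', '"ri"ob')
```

Walking the string: at [0:4] match '"ri"', group 1 = 'ri'.
One capturing group, so `findall` returns just the captured substring from the one match — 1 in all.

['ri']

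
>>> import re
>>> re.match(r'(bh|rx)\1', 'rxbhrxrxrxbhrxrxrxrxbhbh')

`re.match` only tries the pattern at the start of the string.
Here position 0 doesn't satisfy it, so the call returns None.

None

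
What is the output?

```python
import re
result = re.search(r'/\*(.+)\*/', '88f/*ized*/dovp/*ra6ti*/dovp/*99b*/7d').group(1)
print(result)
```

ized*/dovp/*ra6ti*/dovp/*99b

The match spans [3:35] → '/*ized*/dovp/*ra6ti*/dovp/*99b*/'.
Captured: group 1 = 'ized*/dovp/*ra6ti*/dovp/*99b'.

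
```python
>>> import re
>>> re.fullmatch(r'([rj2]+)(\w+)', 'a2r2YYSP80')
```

`fullmatch` succeeds only if the pattern covers the string from start to end.
Here the pattern can't cover the whole string, so the call returns None.

None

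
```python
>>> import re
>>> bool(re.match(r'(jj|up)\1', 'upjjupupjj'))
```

`match` is anchored at position 0; if the pattern doesn't fit there, it returns None.
Here the string doesn't start with a match, so the call returns None, and `bool(None)` is False.

False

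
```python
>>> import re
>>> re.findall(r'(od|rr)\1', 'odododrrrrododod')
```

['od', 'rr', 'od']

`\1` has to match the exact text group 1 already captured.
One capturing group, so `findall` returns just the captured substring from each match — 3 in all.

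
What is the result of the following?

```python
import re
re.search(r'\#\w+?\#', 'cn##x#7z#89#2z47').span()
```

(3, 6)

The match spans [3:6] → '#x#'.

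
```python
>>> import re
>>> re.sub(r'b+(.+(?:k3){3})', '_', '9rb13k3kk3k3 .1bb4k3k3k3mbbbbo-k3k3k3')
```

'9r_'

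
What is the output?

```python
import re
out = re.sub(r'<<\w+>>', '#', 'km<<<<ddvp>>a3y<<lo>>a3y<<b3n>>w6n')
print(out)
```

km<<#a3y#a3y#w6n

Every occurrence is swapped for '#'.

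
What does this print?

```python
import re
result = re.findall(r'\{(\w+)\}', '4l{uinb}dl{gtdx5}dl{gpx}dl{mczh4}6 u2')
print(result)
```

Because there's exactly one group, `findall` drops the full match and keeps group 1 from each hit.

['uinb', 'gtdx5', 'gpx', 'mczh4']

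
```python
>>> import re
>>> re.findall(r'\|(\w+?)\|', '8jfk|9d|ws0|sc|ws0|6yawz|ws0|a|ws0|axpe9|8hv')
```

['9d', 'sc', '6yawz', 'a', 'axpe9']

Because there's exactly one group, `findall` drops the full match and keeps group 1 from each hit.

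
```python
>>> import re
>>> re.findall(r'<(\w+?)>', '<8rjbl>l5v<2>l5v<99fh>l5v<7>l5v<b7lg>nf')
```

['8rjbl', '2', '99fh', '7', 'b7lg']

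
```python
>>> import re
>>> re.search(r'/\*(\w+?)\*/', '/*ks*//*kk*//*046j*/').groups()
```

The match spans [0:6] → '/*ks*/'.
Captured: group 1 = 'ks'.

('ks',)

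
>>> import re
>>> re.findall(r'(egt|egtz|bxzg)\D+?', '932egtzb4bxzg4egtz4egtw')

['egt', 'egt', 'egt']

Alternation isn't longest-match — the leftmost alternative that fits at this position is chosen.
Because there's exactly one group, `findall` drops the full match and keeps group 1 from each hit.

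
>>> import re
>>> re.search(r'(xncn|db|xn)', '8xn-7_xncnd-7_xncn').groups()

('xn',)

The match spans [1:3] → 'xn'.
Captured: group 1 = 'xn'.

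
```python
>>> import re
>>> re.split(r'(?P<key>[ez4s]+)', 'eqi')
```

The pattern matches one or more of one of [ez4s] (captured as 'key').
The group in the pattern means `split` returns the separators' captures alongside the pieces.

['', 'e', 'qi']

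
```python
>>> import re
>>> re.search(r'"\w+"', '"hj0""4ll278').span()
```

`re.search` tries every starting position until one works.
The match spans [0:5] → '"hj0"'.

(0, 5)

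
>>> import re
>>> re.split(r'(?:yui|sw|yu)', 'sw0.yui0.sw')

['', '0.', '0.', '']

Alternation isn't longest-match — the leftmost alternative that fits at this position is chosen.
Splitting on the pattern gives 4 pieces.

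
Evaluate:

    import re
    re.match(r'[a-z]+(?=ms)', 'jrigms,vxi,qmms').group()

The `(?=…)`/`(?<=…)` assertion just peeks at neighbouring text; it doesn't advance the match position.
`re.match` won't scan ahead — the pattern has to work from the very first character.
The match spans [0:4] → 'jrig'.

'jrig'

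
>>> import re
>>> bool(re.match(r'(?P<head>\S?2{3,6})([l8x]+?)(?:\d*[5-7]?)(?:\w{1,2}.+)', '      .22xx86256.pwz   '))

False

This matches optionally a non-whitespace character, then 3 to 6 of a literal '2' (captured as 'head'); then one or more of one of [l8x] (lazy) (captured); then zero or more of a digit, then optionally a character in [5-7] (non-capturing group); then 1 to 2 of a word character, then one or more of any character (non-capturing group).
`re.match` only tries the pattern at the start of the string.
Here position 0 doesn't satisfy it, so the call returns None, and `bool(None)` is False.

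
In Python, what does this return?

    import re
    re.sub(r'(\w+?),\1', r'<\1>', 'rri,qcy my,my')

`\1` has to match the exact text group 1 already captured.
Matches: at [8:13] → 'my,my'.
The replacement refers to a captured group, so each match is rewritten using its own captured text.

'rri,qcy <my>'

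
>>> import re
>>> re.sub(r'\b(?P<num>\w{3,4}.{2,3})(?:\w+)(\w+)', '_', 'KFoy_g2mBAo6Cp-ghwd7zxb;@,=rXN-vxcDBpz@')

This matches a word boundary (`\b`, zero-width); then 3 to 4 of a word character, then 2 to 3 of any character (captured as 'num'); then one or more of a word character (non-capturing group); then one or more of a word character (captured).
Matches: at [0:14] → 'KFoy_g2mBAo6Cp'; at [15:23] → 'ghwd7zxb'; at [27:38] → 'rXN-vxcDBpz'.
`sub` substitutes '_' at each match site.

'_-_;@,=_@'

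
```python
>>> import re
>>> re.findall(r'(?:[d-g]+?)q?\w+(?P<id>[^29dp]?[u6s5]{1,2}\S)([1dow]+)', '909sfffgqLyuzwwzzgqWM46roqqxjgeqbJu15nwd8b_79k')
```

The pattern matches one or more of a character in [d-g] (lazy) (non-capturing group); then optionally the literal 'q', then one or more of a word character; then optionally any character except [29dp], then 1 to 2 of one of [u6s5], then a non-whitespace character (captured as 'id'); then one or more of one of [1dow] (captured).
Walking the string: at [4:40] match 'fffgqLyuzwwzzgqWM46roqqxjgeqbJu15nwd', groups = ('5n', 'wd').
Multiple groups make `findall` return tuples — one 2-tuple for the one match.

[('5n', 'wd')]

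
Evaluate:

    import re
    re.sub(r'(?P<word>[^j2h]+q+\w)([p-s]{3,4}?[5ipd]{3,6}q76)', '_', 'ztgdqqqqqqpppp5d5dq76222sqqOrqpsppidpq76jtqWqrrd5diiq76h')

'_222_j_h'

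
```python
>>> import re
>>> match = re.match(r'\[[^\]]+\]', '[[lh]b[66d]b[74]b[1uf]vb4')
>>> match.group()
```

`match` is anchored at position 0; if the pattern doesn't fit there, it returns None.
The match spans [0:5] → '[[lh]'.

'[[lh]'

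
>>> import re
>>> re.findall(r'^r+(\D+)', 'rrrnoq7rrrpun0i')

['noq']

Pattern: anchored at the start of the string; then one or more of a literal 'r'; then one or more of a non-digit (captured).
Scanning left to right: at [0:6] match 'rrrnoq', group 1 = 'noq'.
`findall` collects group 1 from the one match (1 total).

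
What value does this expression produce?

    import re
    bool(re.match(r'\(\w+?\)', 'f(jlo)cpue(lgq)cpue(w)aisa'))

`match` is anchored at position 0; if the pattern doesn't fit there, it returns None.
Here position 0 doesn't satisfy it, so the call returns None, and `bool(None)` is False.

False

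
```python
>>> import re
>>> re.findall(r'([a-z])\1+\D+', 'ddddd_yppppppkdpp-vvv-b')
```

`\1` is not a pattern — it's the concrete string captured by group 1, re-applied verbatim.
`findall` collects group 1 from the one match (1 total).

['d']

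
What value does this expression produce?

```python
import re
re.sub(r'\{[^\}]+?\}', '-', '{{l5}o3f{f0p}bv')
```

'-o3f-bv'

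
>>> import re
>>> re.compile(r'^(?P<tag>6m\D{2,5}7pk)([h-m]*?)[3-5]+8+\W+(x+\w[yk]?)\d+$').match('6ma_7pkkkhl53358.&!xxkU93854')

`re.match` won't scan ahead — the pattern has to work from the very first character.
Here the string doesn't start with a match, so the call returns None.

None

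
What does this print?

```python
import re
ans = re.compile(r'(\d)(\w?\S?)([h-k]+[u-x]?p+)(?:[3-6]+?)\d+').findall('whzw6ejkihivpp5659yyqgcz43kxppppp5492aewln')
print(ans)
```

[('6', 'ej', 'kihivpp'), ('4', '3', 'kxppppp')]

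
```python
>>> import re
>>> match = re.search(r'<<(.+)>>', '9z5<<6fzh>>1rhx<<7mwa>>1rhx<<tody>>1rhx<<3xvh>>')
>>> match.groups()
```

('6fzh>>1rhx<<7mwa>>1rhx<<tody>>1rhx<<3xvh',)

`re.search` tries every starting position until one works.
The match spans [3:47] → '<<6fzh>>1rhx<<7mwa>>1rhx<<tody>>1rhx<<3xvh>>'.
Captured: group 1 = '6fzh>>1rhx<<7mwa>>1rhx<<tody>>1rhx<<3xvh'.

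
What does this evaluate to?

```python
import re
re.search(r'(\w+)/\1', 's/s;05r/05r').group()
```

A backreference is literal: `\1` must see the identical characters the first group matched.
The match spans [0:3] → 's/s'.

's/s'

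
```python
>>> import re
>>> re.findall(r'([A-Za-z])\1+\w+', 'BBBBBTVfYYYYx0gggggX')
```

A backreference is literal: `\1` must see the identical characters the first group matched.
Walking the string: at [0:20] match 'BBBBBTVfYYYYx0gggggX', group 1 = 'B'.
One capturing group, so `findall` returns just the captured substring from the one match — 1 in all.

['B']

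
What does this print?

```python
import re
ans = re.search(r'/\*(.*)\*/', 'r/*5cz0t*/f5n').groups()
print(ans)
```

('5cz0t',)

The match spans [1:10] → '/*5cz0t*/'.
Captured: group 1 = '5cz0t'.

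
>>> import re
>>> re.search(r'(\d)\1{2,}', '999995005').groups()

`\1` is not a pattern — it's the concrete string captured by group 1, re-applied verbatim.
Unlike `match`, `search` isn't anchored — it looks for the pattern anywhere in the string.
The match spans [0:5] → '99999'.
Captured: group 1 = '9'.

('9',)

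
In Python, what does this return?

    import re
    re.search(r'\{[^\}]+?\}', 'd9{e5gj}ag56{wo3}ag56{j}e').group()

'{e5gj}'

`search` walks the string left to right and returns the first match it finds.
The match spans [2:8] → '{e5gj}'.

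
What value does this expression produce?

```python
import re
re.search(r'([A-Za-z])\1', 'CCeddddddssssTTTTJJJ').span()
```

After group 1 captures some text, `\1` only succeeds where that same text appears again.
`re.search` tries every starting position until one works.
The match spans [0:2] → 'CC'.
Captured: group 1 = 'C'.

(0, 2)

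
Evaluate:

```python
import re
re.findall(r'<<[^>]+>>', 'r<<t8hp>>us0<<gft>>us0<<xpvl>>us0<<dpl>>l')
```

['<<t8hp>>', '<<gft>>', '<<xpvl>>', '<<dpl>>']

Walking the string: at [1:9] → '<<t8hp>>'; at [12:19] → '<<gft>>'; at [22:30] → '<<xpvl>>'; at [33:40] → '<<dpl>>'.
`findall` yields the raw match text (4 of them) because the pattern has no groups.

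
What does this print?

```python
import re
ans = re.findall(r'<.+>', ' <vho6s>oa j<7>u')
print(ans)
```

['<vho6s>oa j<7>']

With no groups in the pattern, `findall` gives back each whole match — 1 here.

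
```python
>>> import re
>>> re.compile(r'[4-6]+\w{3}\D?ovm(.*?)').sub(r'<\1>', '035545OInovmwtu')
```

'03<>wtu'

Because the quantifier is non-greedy, it stops expanding at the earliest point where the rest of the pattern can succeed.
Each match is replaced using the text its own group 1 captured.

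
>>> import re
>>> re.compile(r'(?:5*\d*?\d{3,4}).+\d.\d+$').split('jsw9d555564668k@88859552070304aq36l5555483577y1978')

The string is cut at each match, leaving 2 pieces.

['jsw9d', '']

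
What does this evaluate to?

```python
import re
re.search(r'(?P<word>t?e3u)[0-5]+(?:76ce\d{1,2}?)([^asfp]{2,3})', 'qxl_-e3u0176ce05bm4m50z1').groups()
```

('e3u', '5bm')

The pattern matches optionally a literal 't', then the literal 'e3u' (captured as 'word'); then one or more of a character in [0-5]; then the literal '7', then the literal '6ce', then 1 to 2 of a digit (lazy) (non-capturing group); then 2 to 3 of any character except [asfp] (captured).
With the lazy modifier that quantifier settles for the fewest repetitions that let the rest of the pattern succeed (the atoms after it are unaffected and can still be greedy).
`search` walks the string left to right and returns the first match it finds.
The match spans [5:18] → 'e3u0176ce05bm'.
Captured: group 1 = 'e3u', group 2 = '5bm'.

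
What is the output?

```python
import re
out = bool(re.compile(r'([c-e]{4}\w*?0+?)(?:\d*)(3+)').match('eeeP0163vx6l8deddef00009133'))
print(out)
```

False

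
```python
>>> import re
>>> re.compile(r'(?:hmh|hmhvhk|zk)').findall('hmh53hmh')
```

`findall` yields the raw match text (2 of them) because the pattern has no groups.

['hmh', 'hmh']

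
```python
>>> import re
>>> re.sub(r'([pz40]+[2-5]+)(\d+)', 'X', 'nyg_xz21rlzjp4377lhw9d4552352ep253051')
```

'nyg_xXrlzjXlhw9dXeX'

This matches one or more of one of [pz40], then one or more of a character in [2-5] (captured); then one or more of a digit (captured).
Each match is replaced by 'X'.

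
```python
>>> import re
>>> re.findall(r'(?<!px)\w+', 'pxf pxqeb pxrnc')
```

['pxf', 'pxqeb', 'pxrnc']

`(?!…)`/`(?<!…)` only lets a position through if the neighbouring text does NOT match; no characters are consumed.
Scanning left to right: at [0:3] → 'pxf'; at [4:9] → 'pxqeb'; at [10:15] → 'pxrnc'.
`findall` yields the raw match text (3 of them) because the pattern has no groups.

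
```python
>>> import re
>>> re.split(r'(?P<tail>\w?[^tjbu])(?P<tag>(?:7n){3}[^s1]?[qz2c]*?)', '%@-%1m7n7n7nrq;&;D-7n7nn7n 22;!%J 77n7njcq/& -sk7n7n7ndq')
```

['%@-%', '1m', '7n7n7nr', 'q;&;D-7n7nn7n 22;!%J 77n7njcq/& -', 'sk', '7n7n7nd', 'q']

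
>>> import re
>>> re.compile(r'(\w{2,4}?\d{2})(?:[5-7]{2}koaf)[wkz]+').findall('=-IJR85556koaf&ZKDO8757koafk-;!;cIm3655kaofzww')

['ZKDO87']

One capturing group, so `findall` returns just the captured substring from the one match — 1 in all.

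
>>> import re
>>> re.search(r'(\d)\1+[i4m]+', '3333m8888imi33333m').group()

`\1` is not a pattern — it's the concrete string captured by group 1, re-applied verbatim.
The match spans [0:5] → '3333m'.

'3333m'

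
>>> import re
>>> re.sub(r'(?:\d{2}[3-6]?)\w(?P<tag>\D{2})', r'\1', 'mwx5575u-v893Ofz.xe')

'mwx5-vfz.xe'

This matches exactly 2 of a digit, then optionally a character in [3-6] (non-capturing group); then a word character; then exactly 2 of a non-digit (captured as 'tag').
Matches: at [4:10] → '575u-v'; at [10:16] → '893Ofz'.
Each match is replaced using the text its own group 1 captured.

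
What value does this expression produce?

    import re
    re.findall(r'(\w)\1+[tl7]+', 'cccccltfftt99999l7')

`\1` is not a pattern — it's the concrete string captured by group 1, re-applied verbatim.
Scanning left to right: at [0:7] match 'ccccclt', group 1 = 'c'; at [7:11] match 'fftt', group 1 = 'f'; at [11:18] match '99999l7', group 1 = '9'.
One capturing group, so `findall` returns just the captured substring from each match — 3 in all.

['c', 'f', '9']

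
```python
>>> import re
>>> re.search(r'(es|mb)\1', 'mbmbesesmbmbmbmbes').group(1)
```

'mb'

The backreference `\1` re-matches whatever the first group consumed, character for character.
`re.search` tries every starting position until one works.
The match spans [0:4] → 'mbmb'.
Captured: group 1 = 'mb'.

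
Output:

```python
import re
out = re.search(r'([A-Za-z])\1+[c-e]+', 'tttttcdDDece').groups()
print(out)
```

('t',)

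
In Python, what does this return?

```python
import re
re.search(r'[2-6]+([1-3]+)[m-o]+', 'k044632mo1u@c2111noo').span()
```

Pattern: one or more of a character in [2-6]; then one or more of a character in [1-3] (captured); then one or more of a character in [m-o].
`re.search` scans for the first position where the pattern succeeds.
The match spans [2:9] → '44632mo'.
Captured: group 1 = '2'.

(2, 9)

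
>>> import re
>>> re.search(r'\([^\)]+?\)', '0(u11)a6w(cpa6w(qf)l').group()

The match spans [1:6] → '(u11)'.

'(u11)'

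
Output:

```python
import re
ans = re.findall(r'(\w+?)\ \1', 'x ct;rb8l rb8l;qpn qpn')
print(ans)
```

`\1` has to match the exact text group 1 already captured.
Scanning left to right: at [5:14] match 'rb8l rb8l', group 1 = 'rb8l'; at [15:22] match 'qpn qpn', group 1 = 'qpn'.
One capturing group, so `findall` returns just the captured substring from each match — 2 in all.

['rb8l', 'qpn']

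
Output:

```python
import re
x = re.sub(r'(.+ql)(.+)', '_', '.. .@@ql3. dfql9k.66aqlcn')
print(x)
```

_

`sub` substitutes '_' at each match site.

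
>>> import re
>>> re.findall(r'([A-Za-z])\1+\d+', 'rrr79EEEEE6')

['r', 'E']

`\1` is not a pattern — it's the concrete string captured by group 1, re-applied verbatim.
Walking the string: at [0:5] match 'rrr79', group 1 = 'r'; at [5:11] match 'EEEEE6', group 1 = 'E'.
`findall` collects group 1 from each match (2 total).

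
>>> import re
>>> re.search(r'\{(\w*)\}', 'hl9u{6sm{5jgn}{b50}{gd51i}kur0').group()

'{5jgn}'

The match spans [8:14] → '{5jgn}'.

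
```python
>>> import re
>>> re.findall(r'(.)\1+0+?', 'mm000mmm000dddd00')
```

The backreference `\1` re-matches whatever the first group consumed, character for character.
With a single group, `findall` returns only what that group captured — 3 items.

['m', 'm', 'd']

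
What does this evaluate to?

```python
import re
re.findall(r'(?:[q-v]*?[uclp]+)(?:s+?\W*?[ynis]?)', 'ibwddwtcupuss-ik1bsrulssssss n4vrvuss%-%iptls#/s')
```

Because the quantifier is non-greedy, it stops expanding at the earliest point where the rest of the pattern can succeed.
No capturing groups, so `findall` returns the 4 full match strings.

['tcupuss', 'srulss', 'vrvuss', 'tls']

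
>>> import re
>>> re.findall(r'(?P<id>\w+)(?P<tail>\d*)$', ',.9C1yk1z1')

[('9C1yk1z1', '')]

The pattern matches one or more of a word character (captured as 'id'); then zero or more of a digit (captured as 'tail'); then anchored at the end.
`findall` packs the 2 group values into a tuple for every match.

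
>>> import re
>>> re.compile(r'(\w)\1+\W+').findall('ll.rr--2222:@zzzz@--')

A backreference is literal: `\1` must see the identical characters the first group matched.
Walking the string: at [0:3] match 'll.', group 1 = 'l'; at [3:7] match 'rr--', group 1 = 'r'; at [7:13] match '2222:@', group 1 = '2'; at [13:20] match 'zzzz@--', group 1 = 'z'.
`findall` collects group 1 from each match (4 total).

['l', 'r', '2', 'z']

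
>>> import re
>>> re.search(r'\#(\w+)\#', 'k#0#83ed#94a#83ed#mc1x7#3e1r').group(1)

'0'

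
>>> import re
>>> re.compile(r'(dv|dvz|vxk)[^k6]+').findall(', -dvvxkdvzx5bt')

['dv', 'dv']

Alternation tries branches left to right and keeps the first one that lets the overall match succeed at that position.
`findall` collects group 1 from each match (2 total).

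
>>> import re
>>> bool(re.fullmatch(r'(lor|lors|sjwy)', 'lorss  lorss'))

False

`re.fullmatch` requires the pattern to consume the entire string.
Here the pattern can't cover the whole string, so the call returns None, and `bool(None)` is False.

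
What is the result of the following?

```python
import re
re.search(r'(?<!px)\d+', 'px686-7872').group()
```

`(?!…)`/`(?<!…)` only lets a position through if the neighbouring text does NOT match; no characters are consumed.
The match spans [3:5] → '86'.

'86'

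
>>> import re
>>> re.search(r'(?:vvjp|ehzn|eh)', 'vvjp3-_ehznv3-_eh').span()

(0, 4)

The match spans [0:4] → 'vvjp'.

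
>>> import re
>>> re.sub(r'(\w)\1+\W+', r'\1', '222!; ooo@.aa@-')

'2oa'

A backreference is literal: `\1` must see the identical characters the first group matched.
Each match is replaced using the text its own group 1 captured.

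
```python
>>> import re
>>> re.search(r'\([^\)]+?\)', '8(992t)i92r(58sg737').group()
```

'(992t)'

`re.search` tries every starting position until one works.
The match spans [1:7] → '(992t)'.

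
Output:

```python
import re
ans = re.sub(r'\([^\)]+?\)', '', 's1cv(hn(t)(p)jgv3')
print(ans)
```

Matches: at [4:10] → '(hn(t)'; at [10:13] → '(p)'.
Every occurrence is swapped for ''.

s1cvjgv3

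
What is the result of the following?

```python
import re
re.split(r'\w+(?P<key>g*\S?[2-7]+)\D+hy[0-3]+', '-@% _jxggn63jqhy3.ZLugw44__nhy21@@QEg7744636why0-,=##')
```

['-@% ', '3', '.', '4', '@@', '6', '-,=##']

`re.split` interleaves the captured-group text with the surrounding fragments.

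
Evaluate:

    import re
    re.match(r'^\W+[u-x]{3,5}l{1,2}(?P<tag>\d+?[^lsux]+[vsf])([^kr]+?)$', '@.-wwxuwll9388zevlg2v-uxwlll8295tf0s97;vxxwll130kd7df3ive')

With `match`, the pattern is implicitly anchored at the beginning.
Here the pattern fails at index 0, so the call returns None.

None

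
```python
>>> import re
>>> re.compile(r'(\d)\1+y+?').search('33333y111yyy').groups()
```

('3',)

The match spans [0:6] → '33333y'.
Captured: group 1 = '3'.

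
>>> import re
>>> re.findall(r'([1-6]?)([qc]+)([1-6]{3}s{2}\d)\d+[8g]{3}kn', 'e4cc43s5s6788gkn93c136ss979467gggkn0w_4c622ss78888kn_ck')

[('3', 'c', '136ss9'), ('4', 'c', '622ss7')]

Pattern: optionally a character in [1-6] (captured); then one or more of one of [qc] (captured); then exactly 3 of a character in [1-6], then exactly 2 of the literal 's', then a digit (captured); then one or more of a digit, then exactly 3 of one of [8g], then the literal 'kn'.
Matches: at [17:35] match '3c136ss979467gggkn', groups = ('3', 'c', '136ss9'); at [38:52] match '4c622ss78888kn', groups = ('4', 'c', '622ss7').
3 groups means each result is a tuple of 3 captured strings — 2 here.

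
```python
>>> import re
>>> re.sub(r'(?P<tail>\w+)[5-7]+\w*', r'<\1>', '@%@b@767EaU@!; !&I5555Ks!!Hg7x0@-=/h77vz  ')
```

'@%@b@<76>@!; !&<I555>!!<Hg>@-=/<h7>  '

This matches one or more of a word character (captured as 'tail'); then one or more of a character in [5-7]; then zero or more of a word character.
Each match is replaced using the text its own group 1 captured.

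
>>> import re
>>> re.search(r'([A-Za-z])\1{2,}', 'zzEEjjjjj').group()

`\1` is not a pattern — it's the concrete string captured by group 1, re-applied verbatim.
The match spans [4:9] → 'jjjjj'.

'jjjjj'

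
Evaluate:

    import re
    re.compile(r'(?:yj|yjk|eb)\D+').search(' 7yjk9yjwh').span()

The match spans [2:5] → 'yjk'.

(2, 5)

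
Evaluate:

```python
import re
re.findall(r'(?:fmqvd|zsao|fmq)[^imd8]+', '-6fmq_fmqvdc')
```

Walking the string: at [2:7] → 'fmq_f'.
With no groups in the pattern, `findall` gives back each whole match — 1 here.

['fmq_f']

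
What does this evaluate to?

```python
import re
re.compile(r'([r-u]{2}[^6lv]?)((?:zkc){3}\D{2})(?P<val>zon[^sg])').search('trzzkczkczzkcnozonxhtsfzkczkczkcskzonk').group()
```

'tsfzkczkczkcskzonk'

The pattern matches exactly 2 of a character in [r-u], then optionally any character except [6lv] (captured); then the literal 'zkc' repeated 3 times, then exactly 2 of a non-digit (captured); then the literal 'zon', then any character except [sg] (captured as 'val').
The match spans [20:38] → 'tsfzkczkczkcskzonk'.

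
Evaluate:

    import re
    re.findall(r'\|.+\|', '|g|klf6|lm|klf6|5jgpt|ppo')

['|g|klf6|lm|klf6|5jgpt|']

Walking the string: at [0:22] → '|g|klf6|lm|klf6|5jgpt|'.
Since nothing is captured, `findall` lists the 1 matched substring directly.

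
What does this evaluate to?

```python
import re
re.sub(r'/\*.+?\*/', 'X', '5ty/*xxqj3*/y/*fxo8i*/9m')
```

'5tyXyX9m'

Lazy quantifiers expand one character at a time until the remainder of the pattern can match.
Matches: at [3:12] → '/*xxqj3*/'; at [13:22] → '/*fxo8i*/'.
Each match is replaced by 'X'.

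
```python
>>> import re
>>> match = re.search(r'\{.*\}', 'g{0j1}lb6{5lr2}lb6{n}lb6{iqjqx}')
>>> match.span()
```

(1, 31)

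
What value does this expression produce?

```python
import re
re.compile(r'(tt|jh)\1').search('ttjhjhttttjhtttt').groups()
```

('jh',)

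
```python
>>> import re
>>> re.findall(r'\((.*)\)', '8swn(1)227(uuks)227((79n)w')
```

['1)227(uuks)227((79n']

Scanning left to right: at [4:25] match '(1)227(uuks)227((79n)', group 1 = '1)227(uuks)227((79n'.
`findall` collects group 1 from the one match (1 total).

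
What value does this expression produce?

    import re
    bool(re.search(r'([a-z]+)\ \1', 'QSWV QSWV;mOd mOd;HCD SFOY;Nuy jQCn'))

`\1` is not a pattern — it's the concrete string captured by group 1, re-applied verbatim.
`re.search` tries every starting position until one works.
Here no position works, so the call returns None, and `bool(None)` is False.

False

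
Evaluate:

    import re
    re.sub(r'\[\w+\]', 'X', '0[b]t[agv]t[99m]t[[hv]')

'0XtXtXt[X'

`sub` substitutes 'X' at each match site.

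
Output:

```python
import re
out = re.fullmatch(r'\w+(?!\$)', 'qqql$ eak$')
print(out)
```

`fullmatch` succeeds only if the pattern covers the string from start to end.
Here the string isn't matched end-to-end, so the call returns None.

None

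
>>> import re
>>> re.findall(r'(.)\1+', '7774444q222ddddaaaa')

['7', '4', '2', 'd', 'a']

A backreference is literal: `\1` must see the identical characters the first group matched.
Walking the string: at [0:3] match '777', group 1 = '7'; at [3:7] match '4444', group 1 = '4'; at [8:11] match '222', group 1 = '2'; at [11:15] match 'dddd', group 1 = 'd'; at [15:19] match 'aaaa', group 1 = 'a'.
Because there's exactly one group, `findall` drops the full match and keeps group 1 from each hit.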